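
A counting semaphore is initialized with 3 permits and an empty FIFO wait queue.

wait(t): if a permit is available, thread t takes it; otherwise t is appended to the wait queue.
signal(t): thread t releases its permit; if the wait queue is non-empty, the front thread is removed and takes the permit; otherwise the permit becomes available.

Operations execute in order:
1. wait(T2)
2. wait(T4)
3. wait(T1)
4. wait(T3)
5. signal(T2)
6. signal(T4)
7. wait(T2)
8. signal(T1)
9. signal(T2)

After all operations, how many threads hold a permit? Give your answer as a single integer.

Step 1: wait(T2) -> count=2 queue=[] holders={T2}
Step 2: wait(T4) -> count=1 queue=[] holders={T2,T4}
Step 3: wait(T1) -> count=0 queue=[] holders={T1,T2,T4}
Step 4: wait(T3) -> count=0 queue=[T3] holders={T1,T2,T4}
Step 5: signal(T2) -> count=0 queue=[] holders={T1,T3,T4}
Step 6: signal(T4) -> count=1 queue=[] holders={T1,T3}
Step 7: wait(T2) -> count=0 queue=[] holders={T1,T2,T3}
Step 8: signal(T1) -> count=1 queue=[] holders={T2,T3}
Step 9: signal(T2) -> count=2 queue=[] holders={T3}
Final holders: {T3} -> 1 thread(s)

Answer: 1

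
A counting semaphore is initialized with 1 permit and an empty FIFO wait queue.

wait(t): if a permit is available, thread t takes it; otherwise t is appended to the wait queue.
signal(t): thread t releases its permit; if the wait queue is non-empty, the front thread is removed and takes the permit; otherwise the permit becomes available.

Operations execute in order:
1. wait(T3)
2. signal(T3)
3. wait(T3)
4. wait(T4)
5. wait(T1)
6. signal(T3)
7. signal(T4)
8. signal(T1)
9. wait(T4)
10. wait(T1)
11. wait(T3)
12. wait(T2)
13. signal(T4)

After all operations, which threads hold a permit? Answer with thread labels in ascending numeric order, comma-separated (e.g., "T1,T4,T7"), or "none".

Step 1: wait(T3) -> count=0 queue=[] holders={T3}
Step 2: signal(T3) -> count=1 queue=[] holders={none}
Step 3: wait(T3) -> count=0 queue=[] holders={T3}
Step 4: wait(T4) -> count=0 queue=[T4] holders={T3}
Step 5: wait(T1) -> count=0 queue=[T4,T1] holders={T3}
Step 6: signal(T3) -> count=0 queue=[T1] holders={T4}
Step 7: signal(T4) -> count=0 queue=[] holders={T1}
Step 8: signal(T1) -> count=1 queue=[] holders={none}
Step 9: wait(T4) -> count=0 queue=[] holders={T4}
Step 10: wait(T1) -> count=0 queue=[T1] holders={T4}
Step 11: wait(T3) -> count=0 queue=[T1,T3] holders={T4}
Step 12: wait(T2) -> count=0 queue=[T1,T3,T2] holders={T4}
Step 13: signal(T4) -> count=0 queue=[T3,T2] holders={T1}
Final holders: T1

Answer: T1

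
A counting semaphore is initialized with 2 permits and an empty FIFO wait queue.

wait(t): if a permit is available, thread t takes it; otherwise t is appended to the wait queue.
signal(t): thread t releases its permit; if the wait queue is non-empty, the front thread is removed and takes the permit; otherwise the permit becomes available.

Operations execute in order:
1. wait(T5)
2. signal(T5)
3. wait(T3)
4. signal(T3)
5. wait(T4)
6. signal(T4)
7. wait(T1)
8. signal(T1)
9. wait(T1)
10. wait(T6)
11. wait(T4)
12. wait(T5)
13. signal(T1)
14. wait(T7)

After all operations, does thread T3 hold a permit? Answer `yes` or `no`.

Step 1: wait(T5) -> count=1 queue=[] holders={T5}
Step 2: signal(T5) -> count=2 queue=[] holders={none}
Step 3: wait(T3) -> count=1 queue=[] holders={T3}
Step 4: signal(T3) -> count=2 queue=[] holders={none}
Step 5: wait(T4) -> count=1 queue=[] holders={T4}
Step 6: signal(T4) -> count=2 queue=[] holders={none}
Step 7: wait(T1) -> count=1 queue=[] holders={T1}
Step 8: signal(T1) -> count=2 queue=[] holders={none}
Step 9: wait(T1) -> count=1 queue=[] holders={T1}
Step 10: wait(T6) -> count=0 queue=[] holders={T1,T6}
Step 11: wait(T4) -> count=0 queue=[T4] holders={T1,T6}
Step 12: wait(T5) -> count=0 queue=[T4,T5] holders={T1,T6}
Step 13: signal(T1) -> count=0 queue=[T5] holders={T4,T6}
Step 14: wait(T7) -> count=0 queue=[T5,T7] holders={T4,T6}
Final holders: {T4,T6} -> T3 not in holders

Answer: no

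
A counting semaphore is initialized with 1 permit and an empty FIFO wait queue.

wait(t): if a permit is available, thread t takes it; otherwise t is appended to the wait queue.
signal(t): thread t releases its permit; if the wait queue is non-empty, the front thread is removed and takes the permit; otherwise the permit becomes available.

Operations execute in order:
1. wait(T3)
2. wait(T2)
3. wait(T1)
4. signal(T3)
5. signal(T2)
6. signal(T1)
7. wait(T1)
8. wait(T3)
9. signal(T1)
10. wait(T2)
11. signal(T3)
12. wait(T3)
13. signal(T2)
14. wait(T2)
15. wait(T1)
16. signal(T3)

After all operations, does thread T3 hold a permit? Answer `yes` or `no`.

Step 1: wait(T3) -> count=0 queue=[] holders={T3}
Step 2: wait(T2) -> count=0 queue=[T2] holders={T3}
Step 3: wait(T1) -> count=0 queue=[T2,T1] holders={T3}
Step 4: signal(T3) -> count=0 queue=[T1] holders={T2}
Step 5: signal(T2) -> count=0 queue=[] holders={T1}
Step 6: signal(T1) -> count=1 queue=[] holders={none}
Step 7: wait(T1) -> count=0 queue=[] holders={T1}
Step 8: wait(T3) -> count=0 queue=[T3] holders={T1}
Step 9: signal(T1) -> count=0 queue=[] holders={T3}
Step 10: wait(T2) -> count=0 queue=[T2] holders={T3}
Step 11: signal(T3) -> count=0 queue=[] holders={T2}
Step 12: wait(T3) -> count=0 queue=[T3] holders={T2}
Step 13: signal(T2) -> count=0 queue=[] holders={T3}
Step 14: wait(T2) -> count=0 queue=[T2] holders={T3}
Step 15: wait(T1) -> count=0 queue=[T2,T1] holders={T3}
Step 16: signal(T3) -> count=0 queue=[T1] holders={T2}
Final holders: {T2} -> T3 not in holders

Answer: no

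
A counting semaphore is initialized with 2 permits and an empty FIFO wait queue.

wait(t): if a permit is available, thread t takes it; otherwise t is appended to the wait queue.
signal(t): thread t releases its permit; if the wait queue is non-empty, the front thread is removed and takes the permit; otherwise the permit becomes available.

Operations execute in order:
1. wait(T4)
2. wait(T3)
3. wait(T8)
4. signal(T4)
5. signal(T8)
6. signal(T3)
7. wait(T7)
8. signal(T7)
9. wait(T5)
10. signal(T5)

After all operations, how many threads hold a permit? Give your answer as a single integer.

Step 1: wait(T4) -> count=1 queue=[] holders={T4}
Step 2: wait(T3) -> count=0 queue=[] holders={T3,T4}
Step 3: wait(T8) -> count=0 queue=[T8] holders={T3,T4}
Step 4: signal(T4) -> count=0 queue=[] holders={T3,T8}
Step 5: signal(T8) -> count=1 queue=[] holders={T3}
Step 6: signal(T3) -> count=2 queue=[] holders={none}
Step 7: wait(T7) -> count=1 queue=[] holders={T7}
Step 8: signal(T7) -> count=2 queue=[] holders={none}
Step 9: wait(T5) -> count=1 queue=[] holders={T5}
Step 10: signal(T5) -> count=2 queue=[] holders={none}
Final holders: {none} -> 0 thread(s)

Answer: 0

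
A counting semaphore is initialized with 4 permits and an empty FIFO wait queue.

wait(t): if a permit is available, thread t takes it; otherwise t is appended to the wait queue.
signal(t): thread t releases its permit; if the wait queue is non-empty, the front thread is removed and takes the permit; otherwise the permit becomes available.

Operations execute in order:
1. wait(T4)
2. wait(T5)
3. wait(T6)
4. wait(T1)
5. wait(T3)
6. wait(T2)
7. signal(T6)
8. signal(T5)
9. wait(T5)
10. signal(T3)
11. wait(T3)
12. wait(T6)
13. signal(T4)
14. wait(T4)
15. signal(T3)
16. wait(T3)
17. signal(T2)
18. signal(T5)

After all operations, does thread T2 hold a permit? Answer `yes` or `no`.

Step 1: wait(T4) -> count=3 queue=[] holders={T4}
Step 2: wait(T5) -> count=2 queue=[] holders={T4,T5}
Step 3: wait(T6) -> count=1 queue=[] holders={T4,T5,T6}
Step 4: wait(T1) -> count=0 queue=[] holders={T1,T4,T5,T6}
Step 5: wait(T3) -> count=0 queue=[T3] holders={T1,T4,T5,T6}
Step 6: wait(T2) -> count=0 queue=[T3,T2] holders={T1,T4,T5,T6}
Step 7: signal(T6) -> count=0 queue=[T2] holders={T1,T3,T4,T5}
Step 8: signal(T5) -> count=0 queue=[] holders={T1,T2,T3,T4}
Step 9: wait(T5) -> count=0 queue=[T5] holders={T1,T2,T3,T4}
Step 10: signal(T3) -> count=0 queue=[] holders={T1,T2,T4,T5}
Step 11: wait(T3) -> count=0 queue=[T3] holders={T1,T2,T4,T5}
Step 12: wait(T6) -> count=0 queue=[T3,T6] holders={T1,T2,T4,T5}
Step 13: signal(T4) -> count=0 queue=[T6] holders={T1,T2,T3,T5}
Step 14: wait(T4) -> count=0 queue=[T6,T4] holders={T1,T2,T3,T5}
Step 15: signal(T3) -> count=0 queue=[T4] holders={T1,T2,T5,T6}
Step 16: wait(T3) -> count=0 queue=[T4,T3] holders={T1,T2,T5,T6}
Step 17: signal(T2) -> count=0 queue=[T3] holders={T1,T4,T5,T6}
Step 18: signal(T5) -> count=0 queue=[] holders={T1,T3,T4,T6}
Final holders: {T1,T3,T4,T6} -> T2 not in holders

Answer: no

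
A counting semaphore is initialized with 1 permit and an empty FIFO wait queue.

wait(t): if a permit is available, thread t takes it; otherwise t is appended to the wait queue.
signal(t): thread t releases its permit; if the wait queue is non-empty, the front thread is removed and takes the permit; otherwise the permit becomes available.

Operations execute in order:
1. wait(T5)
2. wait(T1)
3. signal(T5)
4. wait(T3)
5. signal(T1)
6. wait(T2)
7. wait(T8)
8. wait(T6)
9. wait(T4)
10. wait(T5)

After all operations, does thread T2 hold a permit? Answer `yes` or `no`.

Step 1: wait(T5) -> count=0 queue=[] holders={T5}
Step 2: wait(T1) -> count=0 queue=[T1] holders={T5}
Step 3: signal(T5) -> count=0 queue=[] holders={T1}
Step 4: wait(T3) -> count=0 queue=[T3] holders={T1}
Step 5: signal(T1) -> count=0 queue=[] holders={T3}
Step 6: wait(T2) -> count=0 queue=[T2] holders={T3}
Step 7: wait(T8) -> count=0 queue=[T2,T8] holders={T3}
Step 8: wait(T6) -> count=0 queue=[T2,T8,T6] holders={T3}
Step 9: wait(T4) -> count=0 queue=[T2,T8,T6,T4] holders={T3}
Step 10: wait(T5) -> count=0 queue=[T2,T8,T6,T4,T5] holders={T3}
Final holders: {T3} -> T2 not in holders

Answer: no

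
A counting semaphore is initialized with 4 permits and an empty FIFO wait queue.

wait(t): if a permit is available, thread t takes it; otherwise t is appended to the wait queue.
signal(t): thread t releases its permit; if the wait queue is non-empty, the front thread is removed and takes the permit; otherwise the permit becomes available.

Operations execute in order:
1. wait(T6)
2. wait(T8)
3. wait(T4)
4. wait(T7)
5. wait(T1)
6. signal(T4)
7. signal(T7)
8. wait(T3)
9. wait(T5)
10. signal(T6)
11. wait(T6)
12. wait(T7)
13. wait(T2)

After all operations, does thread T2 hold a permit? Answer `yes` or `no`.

Step 1: wait(T6) -> count=3 queue=[] holders={T6}
Step 2: wait(T8) -> count=2 queue=[] holders={T6,T8}
Step 3: wait(T4) -> count=1 queue=[] holders={T4,T6,T8}
Step 4: wait(T7) -> count=0 queue=[] holders={T4,T6,T7,T8}
Step 5: wait(T1) -> count=0 queue=[T1] holders={T4,T6,T7,T8}
Step 6: signal(T4) -> count=0 queue=[] holders={T1,T6,T7,T8}
Step 7: signal(T7) -> count=1 queue=[] holders={T1,T6,T8}
Step 8: wait(T3) -> count=0 queue=[] holders={T1,T3,T6,T8}
Step 9: wait(T5) -> count=0 queue=[T5] holders={T1,T3,T6,T8}
Step 10: signal(T6) -> count=0 queue=[] holders={T1,T3,T5,T8}
Step 11: wait(T6) -> count=0 queue=[T6] holders={T1,T3,T5,T8}
Step 12: wait(T7) -> count=0 queue=[T6,T7] holders={T1,T3,T5,T8}
Step 13: wait(T2) -> count=0 queue=[T6,T7,T2] holders={T1,T3,T5,T8}
Final holders: {T1,T3,T5,T8} -> T2 not in holders

Answer: no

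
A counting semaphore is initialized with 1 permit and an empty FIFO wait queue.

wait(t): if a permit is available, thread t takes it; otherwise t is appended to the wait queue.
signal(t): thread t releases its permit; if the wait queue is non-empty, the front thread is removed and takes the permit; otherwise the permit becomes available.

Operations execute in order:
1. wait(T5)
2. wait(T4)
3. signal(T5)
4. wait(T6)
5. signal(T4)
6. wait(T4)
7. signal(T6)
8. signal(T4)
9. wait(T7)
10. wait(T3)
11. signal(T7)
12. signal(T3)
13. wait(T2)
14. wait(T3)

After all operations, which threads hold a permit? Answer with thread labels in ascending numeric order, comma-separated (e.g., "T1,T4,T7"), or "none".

Step 1: wait(T5) -> count=0 queue=[] holders={T5}
Step 2: wait(T4) -> count=0 queue=[T4] holders={T5}
Step 3: signal(T5) -> count=0 queue=[] holders={T4}
Step 4: wait(T6) -> count=0 queue=[T6] holders={T4}
Step 5: signal(T4) -> count=0 queue=[] holders={T6}
Step 6: wait(T4) -> count=0 queue=[T4] holders={T6}
Step 7: signal(T6) -> count=0 queue=[] holders={T4}
Step 8: signal(T4) -> count=1 queue=[] holders={none}
Step 9: wait(T7) -> count=0 queue=[] holders={T7}
Step 10: wait(T3) -> count=0 queue=[T3] holders={T7}
Step 11: signal(T7) -> count=0 queue=[] holders={T3}
Step 12: signal(T3) -> count=1 queue=[] holders={none}
Step 13: wait(T2) -> count=0 queue=[] holders={T2}
Step 14: wait(T3) -> count=0 queue=[T3] holders={T2}
Final holders: T2

Answer: T2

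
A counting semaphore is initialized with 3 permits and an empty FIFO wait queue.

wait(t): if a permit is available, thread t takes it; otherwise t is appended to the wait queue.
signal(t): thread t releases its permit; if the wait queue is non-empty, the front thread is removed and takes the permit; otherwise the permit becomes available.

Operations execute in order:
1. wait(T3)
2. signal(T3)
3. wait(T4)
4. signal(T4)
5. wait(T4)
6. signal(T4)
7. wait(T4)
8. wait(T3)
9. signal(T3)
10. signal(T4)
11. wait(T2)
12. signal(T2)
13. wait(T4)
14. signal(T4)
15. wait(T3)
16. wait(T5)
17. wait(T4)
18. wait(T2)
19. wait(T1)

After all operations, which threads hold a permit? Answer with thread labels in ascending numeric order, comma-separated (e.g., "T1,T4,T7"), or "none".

Step 1: wait(T3) -> count=2 queue=[] holders={T3}
Step 2: signal(T3) -> count=3 queue=[] holders={none}
Step 3: wait(T4) -> count=2 queue=[] holders={T4}
Step 4: signal(T4) -> count=3 queue=[] holders={none}
Step 5: wait(T4) -> count=2 queue=[] holders={T4}
Step 6: signal(T4) -> count=3 queue=[] holders={none}
Step 7: wait(T4) -> count=2 queue=[] holders={T4}
Step 8: wait(T3) -> count=1 queue=[] holders={T3,T4}
Step 9: signal(T3) -> count=2 queue=[] holders={T4}
Step 10: signal(T4) -> count=3 queue=[] holders={none}
Step 11: wait(T2) -> count=2 queue=[] holders={T2}
Step 12: signal(T2) -> count=3 queue=[] holders={none}
Step 13: wait(T4) -> count=2 queue=[] holders={T4}
Step 14: signal(T4) -> count=3 queue=[] holders={none}
Step 15: wait(T3) -> count=2 queue=[] holders={T3}
Step 16: wait(T5) -> count=1 queue=[] holders={T3,T5}
Step 17: wait(T4) -> count=0 queue=[] holders={T3,T4,T5}
Step 18: wait(T2) -> count=0 queue=[T2] holders={T3,T4,T5}
Step 19: wait(T1) -> count=0 queue=[T2,T1] holders={T3,T4,T5}
Final holders: T3,T4,T5

Answer: T3,T4,T5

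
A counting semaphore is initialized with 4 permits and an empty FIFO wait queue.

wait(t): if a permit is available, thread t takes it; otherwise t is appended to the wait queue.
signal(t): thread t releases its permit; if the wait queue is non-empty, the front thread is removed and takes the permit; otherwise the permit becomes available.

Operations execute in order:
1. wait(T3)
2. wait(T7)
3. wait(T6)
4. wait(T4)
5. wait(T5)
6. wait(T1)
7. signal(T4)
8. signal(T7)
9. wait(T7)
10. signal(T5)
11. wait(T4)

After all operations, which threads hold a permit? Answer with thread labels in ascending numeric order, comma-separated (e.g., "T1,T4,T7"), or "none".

Step 1: wait(T3) -> count=3 queue=[] holders={T3}
Step 2: wait(T7) -> count=2 queue=[] holders={T3,T7}
Step 3: wait(T6) -> count=1 queue=[] holders={T3,T6,T7}
Step 4: wait(T4) -> count=0 queue=[] holders={T3,T4,T6,T7}
Step 5: wait(T5) -> count=0 queue=[T5] holders={T3,T4,T6,T7}
Step 6: wait(T1) -> count=0 queue=[T5,T1] holders={T3,T4,T6,T7}
Step 7: signal(T4) -> count=0 queue=[T1] holders={T3,T5,T6,T7}
Step 8: signal(T7) -> count=0 queue=[] holders={T1,T3,T5,T6}
Step 9: wait(T7) -> count=0 queue=[T7] holders={T1,T3,T5,T6}
Step 10: signal(T5) -> count=0 queue=[] holders={T1,T3,T6,T7}
Step 11: wait(T4) -> count=0 queue=[T4] holders={T1,T3,T6,T7}
Final holders: T1,T3,T6,T7

Answer: T1,T3,T6,T7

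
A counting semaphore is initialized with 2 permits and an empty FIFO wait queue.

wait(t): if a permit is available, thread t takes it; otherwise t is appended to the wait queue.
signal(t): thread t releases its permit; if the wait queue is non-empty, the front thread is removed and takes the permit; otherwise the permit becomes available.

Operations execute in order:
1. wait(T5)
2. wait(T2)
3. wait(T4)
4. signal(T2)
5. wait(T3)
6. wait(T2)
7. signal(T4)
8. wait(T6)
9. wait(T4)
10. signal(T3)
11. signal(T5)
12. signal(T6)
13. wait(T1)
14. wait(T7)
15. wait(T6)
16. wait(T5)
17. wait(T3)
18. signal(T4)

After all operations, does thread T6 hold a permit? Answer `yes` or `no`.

Step 1: wait(T5) -> count=1 queue=[] holders={T5}
Step 2: wait(T2) -> count=0 queue=[] holders={T2,T5}
Step 3: wait(T4) -> count=0 queue=[T4] holders={T2,T5}
Step 4: signal(T2) -> count=0 queue=[] holders={T4,T5}
Step 5: wait(T3) -> count=0 queue=[T3] holders={T4,T5}
Step 6: wait(T2) -> count=0 queue=[T3,T2] holders={T4,T5}
Step 7: signal(T4) -> count=0 queue=[T2] holders={T3,T5}
Step 8: wait(T6) -> count=0 queue=[T2,T6] holders={T3,T5}
Step 9: wait(T4) -> count=0 queue=[T2,T6,T4] holders={T3,T5}
Step 10: signal(T3) -> count=0 queue=[T6,T4] holders={T2,T5}
Step 11: signal(T5) -> count=0 queue=[T4] holders={T2,T6}
Step 12: signal(T6) -> count=0 queue=[] holders={T2,T4}
Step 13: wait(T1) -> count=0 queue=[T1] holders={T2,T4}
Step 14: wait(T7) -> count=0 queue=[T1,T7] holders={T2,T4}
Step 15: wait(T6) -> count=0 queue=[T1,T7,T6] holders={T2,T4}
Step 16: wait(T5) -> count=0 queue=[T1,T7,T6,T5] holders={T2,T4}
Step 17: wait(T3) -> count=0 queue=[T1,T7,T6,T5,T3] holders={T2,T4}
Step 18: signal(T4) -> count=0 queue=[T7,T6,T5,T3] holders={T1,T2}
Final holders: {T1,T2} -> T6 not in holders

Answer: no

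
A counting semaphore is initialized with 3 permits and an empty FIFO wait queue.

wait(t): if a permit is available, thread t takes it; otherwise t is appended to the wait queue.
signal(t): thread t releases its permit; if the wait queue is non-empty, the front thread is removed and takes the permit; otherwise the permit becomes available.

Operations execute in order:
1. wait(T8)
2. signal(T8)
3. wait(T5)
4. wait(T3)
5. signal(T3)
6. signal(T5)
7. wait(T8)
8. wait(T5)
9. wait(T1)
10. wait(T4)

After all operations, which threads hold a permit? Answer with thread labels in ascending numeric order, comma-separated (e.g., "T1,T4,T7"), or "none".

Step 1: wait(T8) -> count=2 queue=[] holders={T8}
Step 2: signal(T8) -> count=3 queue=[] holders={none}
Step 3: wait(T5) -> count=2 queue=[] holders={T5}
Step 4: wait(T3) -> count=1 queue=[] holders={T3,T5}
Step 5: signal(T3) -> count=2 queue=[] holders={T5}
Step 6: signal(T5) -> count=3 queue=[] holders={none}
Step 7: wait(T8) -> count=2 queue=[] holders={T8}
Step 8: wait(T5) -> count=1 queue=[] holders={T5,T8}
Step 9: wait(T1) -> count=0 queue=[] holders={T1,T5,T8}
Step 10: wait(T4) -> count=0 queue=[T4] holders={T1,T5,T8}
Final holders: T1,T5,T8

Answer: T1,T5,T8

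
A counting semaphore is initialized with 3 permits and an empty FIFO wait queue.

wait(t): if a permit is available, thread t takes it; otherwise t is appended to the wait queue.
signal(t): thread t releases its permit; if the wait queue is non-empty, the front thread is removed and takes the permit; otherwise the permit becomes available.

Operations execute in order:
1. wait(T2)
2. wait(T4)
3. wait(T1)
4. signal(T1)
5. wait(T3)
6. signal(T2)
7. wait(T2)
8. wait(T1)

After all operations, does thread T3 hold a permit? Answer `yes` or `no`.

Step 1: wait(T2) -> count=2 queue=[] holders={T2}
Step 2: wait(T4) -> count=1 queue=[] holders={T2,T4}
Step 3: wait(T1) -> count=0 queue=[] holders={T1,T2,T4}
Step 4: signal(T1) -> count=1 queue=[] holders={T2,T4}
Step 5: wait(T3) -> count=0 queue=[] holders={T2,T3,T4}
Step 6: signal(T2) -> count=1 queue=[] holders={T3,T4}
Step 7: wait(T2) -> count=0 queue=[] holders={T2,T3,T4}
Step 8: wait(T1) -> count=0 queue=[T1] holders={T2,T3,T4}
Final holders: {T2,T3,T4} -> T3 in holders

Answer: yes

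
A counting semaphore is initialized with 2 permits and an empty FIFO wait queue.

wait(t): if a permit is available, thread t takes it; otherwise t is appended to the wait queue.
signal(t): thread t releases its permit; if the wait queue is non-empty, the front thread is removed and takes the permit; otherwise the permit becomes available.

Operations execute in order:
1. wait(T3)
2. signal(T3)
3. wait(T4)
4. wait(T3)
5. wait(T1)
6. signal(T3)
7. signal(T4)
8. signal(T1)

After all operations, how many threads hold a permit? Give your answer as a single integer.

Step 1: wait(T3) -> count=1 queue=[] holders={T3}
Step 2: signal(T3) -> count=2 queue=[] holders={none}
Step 3: wait(T4) -> count=1 queue=[] holders={T4}
Step 4: wait(T3) -> count=0 queue=[] holders={T3,T4}
Step 5: wait(T1) -> count=0 queue=[T1] holders={T3,T4}
Step 6: signal(T3) -> count=0 queue=[] holders={T1,T4}
Step 7: signal(T4) -> count=1 queue=[] holders={T1}
Step 8: signal(T1) -> count=2 queue=[] holders={none}
Final holders: {none} -> 0 thread(s)

Answer: 0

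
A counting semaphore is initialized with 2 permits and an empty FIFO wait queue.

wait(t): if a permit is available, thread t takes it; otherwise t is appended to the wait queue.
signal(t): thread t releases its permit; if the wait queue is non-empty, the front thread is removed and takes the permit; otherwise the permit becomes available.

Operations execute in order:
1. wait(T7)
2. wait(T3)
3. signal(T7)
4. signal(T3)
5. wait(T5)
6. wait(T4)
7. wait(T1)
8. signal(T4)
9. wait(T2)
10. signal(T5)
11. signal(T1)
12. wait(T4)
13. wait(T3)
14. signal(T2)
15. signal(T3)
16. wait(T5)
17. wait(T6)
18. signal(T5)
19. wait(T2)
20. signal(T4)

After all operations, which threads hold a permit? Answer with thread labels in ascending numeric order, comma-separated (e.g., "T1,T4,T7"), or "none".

Answer: T2,T6

Derivation:
Step 1: wait(T7) -> count=1 queue=[] holders={T7}
Step 2: wait(T3) -> count=0 queue=[] holders={T3,T7}
Step 3: signal(T7) -> count=1 queue=[] holders={T3}
Step 4: signal(T3) -> count=2 queue=[] holders={none}
Step 5: wait(T5) -> count=1 queue=[] holders={T5}
Step 6: wait(T4) -> count=0 queue=[] holders={T4,T5}
Step 7: wait(T1) -> count=0 queue=[T1] holders={T4,T5}
Step 8: signal(T4) -> count=0 queue=[] holders={T1,T5}
Step 9: wait(T2) -> count=0 queue=[T2] holders={T1,T5}
Step 10: signal(T5) -> count=0 queue=[] holders={T1,T2}
Step 11: signal(T1) -> count=1 queue=[] holders={T2}
Step 12: wait(T4) -> count=0 queue=[] holders={T2,T4}
Step 13: wait(T3) -> count=0 queue=[T3] holders={T2,T4}
Step 14: signal(T2) -> count=0 queue=[] holders={T3,T4}
Step 15: signal(T3) -> count=1 queue=[] holders={T4}
Step 16: wait(T5) -> count=0 queue=[] holders={T4,T5}
Step 17: wait(T6) -> count=0 queue=[T6] holders={T4,T5}
Step 18: signal(T5) -> count=0 queue=[] holders={T4,T6}
Step 19: wait(T2) -> count=0 queue=[T2] holders={T4,T6}
Step 20: signal(T4) -> count=0 queue=[] holders={T2,T6}
Final holders: T2,T6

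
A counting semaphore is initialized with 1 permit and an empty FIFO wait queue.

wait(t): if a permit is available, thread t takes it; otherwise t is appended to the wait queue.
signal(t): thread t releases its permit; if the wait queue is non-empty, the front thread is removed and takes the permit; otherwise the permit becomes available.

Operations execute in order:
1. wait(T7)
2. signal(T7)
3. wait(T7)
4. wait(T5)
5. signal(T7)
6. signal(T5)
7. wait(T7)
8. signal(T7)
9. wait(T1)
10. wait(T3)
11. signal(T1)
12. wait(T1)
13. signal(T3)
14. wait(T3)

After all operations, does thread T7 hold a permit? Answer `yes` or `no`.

Answer: no

Derivation:
Step 1: wait(T7) -> count=0 queue=[] holders={T7}
Step 2: signal(T7) -> count=1 queue=[] holders={none}
Step 3: wait(T7) -> count=0 queue=[] holders={T7}
Step 4: wait(T5) -> count=0 queue=[T5] holders={T7}
Step 5: signal(T7) -> count=0 queue=[] holders={T5}
Step 6: signal(T5) -> count=1 queue=[] holders={none}
Step 7: wait(T7) -> count=0 queue=[] holders={T7}
Step 8: signal(T7) -> count=1 queue=[] holders={none}
Step 9: wait(T1) -> count=0 queue=[] holders={T1}
Step 10: wait(T3) -> count=0 queue=[T3] holders={T1}
Step 11: signal(T1) -> count=0 queue=[] holders={T3}
Step 12: wait(T1) -> count=0 queue=[T1] holders={T3}
Step 13: signal(T3) -> count=0 queue=[] holders={T1}
Step 14: wait(T3) -> count=0 queue=[T3] holders={T1}
Final holders: {T1} -> T7 not in holders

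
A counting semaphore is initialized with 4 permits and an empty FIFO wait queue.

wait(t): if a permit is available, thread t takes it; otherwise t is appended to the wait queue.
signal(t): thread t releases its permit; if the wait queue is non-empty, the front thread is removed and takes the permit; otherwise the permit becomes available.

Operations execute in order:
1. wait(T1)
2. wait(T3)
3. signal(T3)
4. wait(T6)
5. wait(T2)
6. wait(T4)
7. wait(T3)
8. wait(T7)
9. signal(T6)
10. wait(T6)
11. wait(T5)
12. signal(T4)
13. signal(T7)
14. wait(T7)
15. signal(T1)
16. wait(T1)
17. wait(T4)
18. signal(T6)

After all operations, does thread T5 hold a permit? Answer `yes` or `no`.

Answer: yes

Derivation:
Step 1: wait(T1) -> count=3 queue=[] holders={T1}
Step 2: wait(T3) -> count=2 queue=[] holders={T1,T3}
Step 3: signal(T3) -> count=3 queue=[] holders={T1}
Step 4: wait(T6) -> count=2 queue=[] holders={T1,T6}
Step 5: wait(T2) -> count=1 queue=[] holders={T1,T2,T6}
Step 6: wait(T4) -> count=0 queue=[] holders={T1,T2,T4,T6}
Step 7: wait(T3) -> count=0 queue=[T3] holders={T1,T2,T4,T6}
Step 8: wait(T7) -> count=0 queue=[T3,T7] holders={T1,T2,T4,T6}
Step 9: signal(T6) -> count=0 queue=[T7] holders={T1,T2,T3,T4}
Step 10: wait(T6) -> count=0 queue=[T7,T6] holders={T1,T2,T3,T4}
Step 11: wait(T5) -> count=0 queue=[T7,T6,T5] holders={T1,T2,T3,T4}
Step 12: signal(T4) -> count=0 queue=[T6,T5] holders={T1,T2,T3,T7}
Step 13: signal(T7) -> count=0 queue=[T5] holders={T1,T2,T3,T6}
Step 14: wait(T7) -> count=0 queue=[T5,T7] holders={T1,T2,T3,T6}
Step 15: signal(T1) -> count=0 queue=[T7] holders={T2,T3,T5,T6}
Step 16: wait(T1) -> count=0 queue=[T7,T1] holders={T2,T3,T5,T6}
Step 17: wait(T4) -> count=0 queue=[T7,T1,T4] holders={T2,T3,T5,T6}
Step 18: signal(T6) -> count=0 queue=[T1,T4] holders={T2,T3,T5,T7}
Final holders: {T2,T3,T5,T7} -> T5 in holders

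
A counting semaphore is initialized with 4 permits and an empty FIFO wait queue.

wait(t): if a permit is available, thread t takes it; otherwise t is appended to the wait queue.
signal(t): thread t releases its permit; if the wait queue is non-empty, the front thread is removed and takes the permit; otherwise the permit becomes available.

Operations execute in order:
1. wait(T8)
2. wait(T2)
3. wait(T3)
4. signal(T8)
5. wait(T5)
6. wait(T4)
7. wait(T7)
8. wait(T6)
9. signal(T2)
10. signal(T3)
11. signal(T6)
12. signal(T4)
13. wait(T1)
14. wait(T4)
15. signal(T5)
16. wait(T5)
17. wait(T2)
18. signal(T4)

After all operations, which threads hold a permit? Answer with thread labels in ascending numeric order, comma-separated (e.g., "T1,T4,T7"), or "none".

Answer: T1,T2,T5,T7

Derivation:
Step 1: wait(T8) -> count=3 queue=[] holders={T8}
Step 2: wait(T2) -> count=2 queue=[] holders={T2,T8}
Step 3: wait(T3) -> count=1 queue=[] holders={T2,T3,T8}
Step 4: signal(T8) -> count=2 queue=[] holders={T2,T3}
Step 5: wait(T5) -> count=1 queue=[] holders={T2,T3,T5}
Step 6: wait(T4) -> count=0 queue=[] holders={T2,T3,T4,T5}
Step 7: wait(T7) -> count=0 queue=[T7] holders={T2,T3,T4,T5}
Step 8: wait(T6) -> count=0 queue=[T7,T6] holders={T2,T3,T4,T5}
Step 9: signal(T2) -> count=0 queue=[T6] holders={T3,T4,T5,T7}
Step 10: signal(T3) -> count=0 queue=[] holders={T4,T5,T6,T7}
Step 11: signal(T6) -> count=1 queue=[] holders={T4,T5,T7}
Step 12: signal(T4) -> count=2 queue=[] holders={T5,T7}
Step 13: wait(T1) -> count=1 queue=[] holders={T1,T5,T7}
Step 14: wait(T4) -> count=0 queue=[] holders={T1,T4,T5,T7}
Step 15: signal(T5) -> count=1 queue=[] holders={T1,T4,T7}
Step 16: wait(T5) -> count=0 queue=[] holders={T1,T4,T5,T7}
Step 17: wait(T2) -> count=0 queue=[T2] holders={T1,T4,T5,T7}
Step 18: signal(T4) -> count=0 queue=[] holders={T1,T2,T5,T7}
Final holders: T1,T2,T5,T7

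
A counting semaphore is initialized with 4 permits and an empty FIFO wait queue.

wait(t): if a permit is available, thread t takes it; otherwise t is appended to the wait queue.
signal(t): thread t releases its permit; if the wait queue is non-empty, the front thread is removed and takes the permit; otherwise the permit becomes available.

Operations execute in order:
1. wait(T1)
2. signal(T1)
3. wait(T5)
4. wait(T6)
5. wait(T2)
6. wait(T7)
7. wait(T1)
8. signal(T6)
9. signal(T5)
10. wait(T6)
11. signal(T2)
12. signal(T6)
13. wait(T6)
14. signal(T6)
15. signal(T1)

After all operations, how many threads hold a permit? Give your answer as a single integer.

Answer: 1

Derivation:
Step 1: wait(T1) -> count=3 queue=[] holders={T1}
Step 2: signal(T1) -> count=4 queue=[] holders={none}
Step 3: wait(T5) -> count=3 queue=[] holders={T5}
Step 4: wait(T6) -> count=2 queue=[] holders={T5,T6}
Step 5: wait(T2) -> count=1 queue=[] holders={T2,T5,T6}
Step 6: wait(T7) -> count=0 queue=[] holders={T2,T5,T6,T7}
Step 7: wait(T1) -> count=0 queue=[T1] holders={T2,T5,T6,T7}
Step 8: signal(T6) -> count=0 queue=[] holders={T1,T2,T5,T7}
Step 9: signal(T5) -> count=1 queue=[] holders={T1,T2,T7}
Step 10: wait(T6) -> count=0 queue=[] holders={T1,T2,T6,T7}
Step 11: signal(T2) -> count=1 queue=[] holders={T1,T6,T7}
Step 12: signal(T6) -> count=2 queue=[] holders={T1,T7}
Step 13: wait(T6) -> count=1 queue=[] holders={T1,T6,T7}
Step 14: signal(T6) -> count=2 queue=[] holders={T1,T7}
Step 15: signal(T1) -> count=3 queue=[] holders={T7}
Final holders: {T7} -> 1 thread(s)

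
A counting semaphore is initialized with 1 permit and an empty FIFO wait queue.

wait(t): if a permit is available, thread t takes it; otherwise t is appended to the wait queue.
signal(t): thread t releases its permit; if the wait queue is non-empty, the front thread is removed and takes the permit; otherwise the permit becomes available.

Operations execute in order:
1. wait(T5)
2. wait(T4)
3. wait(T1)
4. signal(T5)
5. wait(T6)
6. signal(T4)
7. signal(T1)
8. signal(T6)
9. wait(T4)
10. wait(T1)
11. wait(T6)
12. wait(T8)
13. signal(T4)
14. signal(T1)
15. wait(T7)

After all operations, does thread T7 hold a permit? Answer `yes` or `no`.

Answer: no

Derivation:
Step 1: wait(T5) -> count=0 queue=[] holders={T5}
Step 2: wait(T4) -> count=0 queue=[T4] holders={T5}
Step 3: wait(T1) -> count=0 queue=[T4,T1] holders={T5}
Step 4: signal(T5) -> count=0 queue=[T1] holders={T4}
Step 5: wait(T6) -> count=0 queue=[T1,T6] holders={T4}
Step 6: signal(T4) -> count=0 queue=[T6] holders={T1}
Step 7: signal(T1) -> count=0 queue=[] holders={T6}
Step 8: signal(T6) -> count=1 queue=[] holders={none}
Step 9: wait(T4) -> count=0 queue=[] holders={T4}
Step 10: wait(T1) -> count=0 queue=[T1] holders={T4}
Step 11: wait(T6) -> count=0 queue=[T1,T6] holders={T4}
Step 12: wait(T8) -> count=0 queue=[T1,T6,T8] holders={T4}
Step 13: signal(T4) -> count=0 queue=[T6,T8] holders={T1}
Step 14: signal(T1) -> count=0 queue=[T8] holders={T6}
Step 15: wait(T7) -> count=0 queue=[T8,T7] holders={T6}
Final holders: {T6} -> T7 not in holders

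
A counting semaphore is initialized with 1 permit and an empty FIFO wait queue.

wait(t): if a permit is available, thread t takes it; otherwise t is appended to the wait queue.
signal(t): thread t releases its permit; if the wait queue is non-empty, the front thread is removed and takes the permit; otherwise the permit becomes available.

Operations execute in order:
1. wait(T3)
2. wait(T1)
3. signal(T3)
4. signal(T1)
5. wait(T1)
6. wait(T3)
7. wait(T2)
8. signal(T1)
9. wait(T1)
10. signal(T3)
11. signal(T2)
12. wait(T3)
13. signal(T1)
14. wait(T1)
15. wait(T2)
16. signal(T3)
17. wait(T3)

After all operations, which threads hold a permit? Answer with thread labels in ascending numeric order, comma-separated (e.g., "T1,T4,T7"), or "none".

Step 1: wait(T3) -> count=0 queue=[] holders={T3}
Step 2: wait(T1) -> count=0 queue=[T1] holders={T3}
Step 3: signal(T3) -> count=0 queue=[] holders={T1}
Step 4: signal(T1) -> count=1 queue=[] holders={none}
Step 5: wait(T1) -> count=0 queue=[] holders={T1}
Step 6: wait(T3) -> count=0 queue=[T3] holders={T1}
Step 7: wait(T2) -> count=0 queue=[T3,T2] holders={T1}
Step 8: signal(T1) -> count=0 queue=[T2] holders={T3}
Step 9: wait(T1) -> count=0 queue=[T2,T1] holders={T3}
Step 10: signal(T3) -> count=0 queue=[T1] holders={T2}
Step 11: signal(T2) -> count=0 queue=[] holders={T1}
Step 12: wait(T3) -> count=0 queue=[T3] holders={T1}
Step 13: signal(T1) -> count=0 queue=[] holders={T3}
Step 14: wait(T1) -> count=0 queue=[T1] holders={T3}
Step 15: wait(T2) -> count=0 queue=[T1,T2] holders={T3}
Step 16: signal(T3) -> count=0 queue=[T2] holders={T1}
Step 17: wait(T3) -> count=0 queue=[T2,T3] holders={T1}
Final holders: T1

Answer: T1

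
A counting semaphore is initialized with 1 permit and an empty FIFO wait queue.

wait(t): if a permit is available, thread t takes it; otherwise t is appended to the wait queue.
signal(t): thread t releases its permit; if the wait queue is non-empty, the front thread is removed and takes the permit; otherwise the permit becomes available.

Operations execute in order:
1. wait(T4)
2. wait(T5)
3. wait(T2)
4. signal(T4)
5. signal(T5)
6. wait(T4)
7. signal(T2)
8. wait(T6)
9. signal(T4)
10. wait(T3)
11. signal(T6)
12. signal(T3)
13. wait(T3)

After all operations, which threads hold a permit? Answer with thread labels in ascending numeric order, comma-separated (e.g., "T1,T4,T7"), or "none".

Answer: T3

Derivation:
Step 1: wait(T4) -> count=0 queue=[] holders={T4}
Step 2: wait(T5) -> count=0 queue=[T5] holders={T4}
Step 3: wait(T2) -> count=0 queue=[T5,T2] holders={T4}
Step 4: signal(T4) -> count=0 queue=[T2] holders={T5}
Step 5: signal(T5) -> count=0 queue=[] holders={T2}
Step 6: wait(T4) -> count=0 queue=[T4] holders={T2}
Step 7: signal(T2) -> count=0 queue=[] holders={T4}
Step 8: wait(T6) -> count=0 queue=[T6] holders={T4}
Step 9: signal(T4) -> count=0 queue=[] holders={T6}
Step 10: wait(T3) -> count=0 queue=[T3] holders={T6}
Step 11: signal(T6) -> count=0 queue=[] holders={T3}
Step 12: signal(T3) -> count=1 queue=[] holders={none}
Step 13: wait(T3) -> count=0 queue=[] holders={T3}
Final holders: T3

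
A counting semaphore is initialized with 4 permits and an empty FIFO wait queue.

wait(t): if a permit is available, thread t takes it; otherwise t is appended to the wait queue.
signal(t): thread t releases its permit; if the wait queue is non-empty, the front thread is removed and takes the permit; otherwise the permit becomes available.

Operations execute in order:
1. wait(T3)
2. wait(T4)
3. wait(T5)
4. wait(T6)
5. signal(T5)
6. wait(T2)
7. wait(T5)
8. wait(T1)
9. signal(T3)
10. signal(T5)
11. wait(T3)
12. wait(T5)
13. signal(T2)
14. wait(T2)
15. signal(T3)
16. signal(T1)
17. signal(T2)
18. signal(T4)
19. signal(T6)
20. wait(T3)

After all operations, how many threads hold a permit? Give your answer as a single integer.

Step 1: wait(T3) -> count=3 queue=[] holders={T3}
Step 2: wait(T4) -> count=2 queue=[] holders={T3,T4}
Step 3: wait(T5) -> count=1 queue=[] holders={T3,T4,T5}
Step 4: wait(T6) -> count=0 queue=[] holders={T3,T4,T5,T6}
Step 5: signal(T5) -> count=1 queue=[] holders={T3,T4,T6}
Step 6: wait(T2) -> count=0 queue=[] holders={T2,T3,T4,T6}
Step 7: wait(T5) -> count=0 queue=[T5] holders={T2,T3,T4,T6}
Step 8: wait(T1) -> count=0 queue=[T5,T1] holders={T2,T3,T4,T6}
Step 9: signal(T3) -> count=0 queue=[T1] holders={T2,T4,T5,T6}
Step 10: signal(T5) -> count=0 queue=[] holders={T1,T2,T4,T6}
Step 11: wait(T3) -> count=0 queue=[T3] holders={T1,T2,T4,T6}
Step 12: wait(T5) -> count=0 queue=[T3,T5] holders={T1,T2,T4,T6}
Step 13: signal(T2) -> count=0 queue=[T5] holders={T1,T3,T4,T6}
Step 14: wait(T2) -> count=0 queue=[T5,T2] holders={T1,T3,T4,T6}
Step 15: signal(T3) -> count=0 queue=[T2] holders={T1,T4,T5,T6}
Step 16: signal(T1) -> count=0 queue=[] holders={T2,T4,T5,T6}
Step 17: signal(T2) -> count=1 queue=[] holders={T4,T5,T6}
Step 18: signal(T4) -> count=2 queue=[] holders={T5,T6}
Step 19: signal(T6) -> count=3 queue=[] holders={T5}
Step 20: wait(T3) -> count=2 queue=[] holders={T3,T5}
Final holders: {T3,T5} -> 2 thread(s)

Answer: 2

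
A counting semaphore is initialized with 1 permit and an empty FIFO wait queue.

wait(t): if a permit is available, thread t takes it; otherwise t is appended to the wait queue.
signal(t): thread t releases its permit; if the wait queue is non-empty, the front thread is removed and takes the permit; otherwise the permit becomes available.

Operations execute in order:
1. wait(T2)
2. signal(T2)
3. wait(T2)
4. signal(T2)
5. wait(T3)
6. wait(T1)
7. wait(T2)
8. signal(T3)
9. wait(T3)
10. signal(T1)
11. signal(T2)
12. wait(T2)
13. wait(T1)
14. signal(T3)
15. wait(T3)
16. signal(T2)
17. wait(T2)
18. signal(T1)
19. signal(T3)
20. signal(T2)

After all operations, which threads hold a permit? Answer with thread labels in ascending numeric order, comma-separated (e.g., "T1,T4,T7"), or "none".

Step 1: wait(T2) -> count=0 queue=[] holders={T2}
Step 2: signal(T2) -> count=1 queue=[] holders={none}
Step 3: wait(T2) -> count=0 queue=[] holders={T2}
Step 4: signal(T2) -> count=1 queue=[] holders={none}
Step 5: wait(T3) -> count=0 queue=[] holders={T3}
Step 6: wait(T1) -> count=0 queue=[T1] holders={T3}
Step 7: wait(T2) -> count=0 queue=[T1,T2] holders={T3}
Step 8: signal(T3) -> count=0 queue=[T2] holders={T1}
Step 9: wait(T3) -> count=0 queue=[T2,T3] holders={T1}
Step 10: signal(T1) -> count=0 queue=[T3] holders={T2}
Step 11: signal(T2) -> count=0 queue=[] holders={T3}
Step 12: wait(T2) -> count=0 queue=[T2] holders={T3}
Step 13: wait(T1) -> count=0 queue=[T2,T1] holders={T3}
Step 14: signal(T3) -> count=0 queue=[T1] holders={T2}
Step 15: wait(T3) -> count=0 queue=[T1,T3] holders={T2}
Step 16: signal(T2) -> count=0 queue=[T3] holders={T1}
Step 17: wait(T2) -> count=0 queue=[T3,T2] holders={T1}
Step 18: signal(T1) -> count=0 queue=[T2] holders={T3}
Step 19: signal(T3) -> count=0 queue=[] holders={T2}
Step 20: signal(T2) -> count=1 queue=[] holders={none}
Final holders: none

Answer: none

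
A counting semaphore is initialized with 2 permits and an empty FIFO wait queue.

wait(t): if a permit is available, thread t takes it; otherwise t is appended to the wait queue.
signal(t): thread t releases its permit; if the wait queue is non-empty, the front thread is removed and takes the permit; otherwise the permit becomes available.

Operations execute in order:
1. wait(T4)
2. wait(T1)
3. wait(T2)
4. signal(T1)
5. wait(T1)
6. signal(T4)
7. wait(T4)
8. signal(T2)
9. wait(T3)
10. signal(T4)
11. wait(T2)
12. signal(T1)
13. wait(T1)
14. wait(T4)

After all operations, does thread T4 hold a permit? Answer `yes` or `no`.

Answer: no

Derivation:
Step 1: wait(T4) -> count=1 queue=[] holders={T4}
Step 2: wait(T1) -> count=0 queue=[] holders={T1,T4}
Step 3: wait(T2) -> count=0 queue=[T2] holders={T1,T4}
Step 4: signal(T1) -> count=0 queue=[] holders={T2,T4}
Step 5: wait(T1) -> count=0 queue=[T1] holders={T2,T4}
Step 6: signal(T4) -> count=0 queue=[] holders={T1,T2}
Step 7: wait(T4) -> count=0 queue=[T4] holders={T1,T2}
Step 8: signal(T2) -> count=0 queue=[] holders={T1,T4}
Step 9: wait(T3) -> count=0 queue=[T3] holders={T1,T4}
Step 10: signal(T4) -> count=0 queue=[] holders={T1,T3}
Step 11: wait(T2) -> count=0 queue=[T2] holders={T1,T3}
Step 12: signal(T1) -> count=0 queue=[] holders={T2,T3}
Step 13: wait(T1) -> count=0 queue=[T1] holders={T2,T3}
Step 14: wait(T4) -> count=0 queue=[T1,T4] holders={T2,T3}
Final holders: {T2,T3} -> T4 not in holders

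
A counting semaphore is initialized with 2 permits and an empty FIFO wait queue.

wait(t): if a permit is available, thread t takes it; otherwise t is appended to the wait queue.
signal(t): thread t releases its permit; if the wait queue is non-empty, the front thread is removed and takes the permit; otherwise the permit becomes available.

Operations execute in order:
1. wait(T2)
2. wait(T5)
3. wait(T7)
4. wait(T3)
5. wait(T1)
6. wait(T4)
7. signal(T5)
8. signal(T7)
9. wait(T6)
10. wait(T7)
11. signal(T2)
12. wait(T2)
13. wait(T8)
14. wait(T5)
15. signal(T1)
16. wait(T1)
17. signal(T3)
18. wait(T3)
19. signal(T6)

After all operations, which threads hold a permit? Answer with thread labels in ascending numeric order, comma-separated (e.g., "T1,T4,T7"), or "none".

Step 1: wait(T2) -> count=1 queue=[] holders={T2}
Step 2: wait(T5) -> count=0 queue=[] holders={T2,T5}
Step 3: wait(T7) -> count=0 queue=[T7] holders={T2,T5}
Step 4: wait(T3) -> count=0 queue=[T7,T3] holders={T2,T5}
Step 5: wait(T1) -> count=0 queue=[T7,T3,T1] holders={T2,T5}
Step 6: wait(T4) -> count=0 queue=[T7,T3,T1,T4] holders={T2,T5}
Step 7: signal(T5) -> count=0 queue=[T3,T1,T4] holders={T2,T7}
Step 8: signal(T7) -> count=0 queue=[T1,T4] holders={T2,T3}
Step 9: wait(T6) -> count=0 queue=[T1,T4,T6] holders={T2,T3}
Step 10: wait(T7) -> count=0 queue=[T1,T4,T6,T7] holders={T2,T3}
Step 11: signal(T2) -> count=0 queue=[T4,T6,T7] holders={T1,T3}
Step 12: wait(T2) -> count=0 queue=[T4,T6,T7,T2] holders={T1,T3}
Step 13: wait(T8) -> count=0 queue=[T4,T6,T7,T2,T8] holders={T1,T3}
Step 14: wait(T5) -> count=0 queue=[T4,T6,T7,T2,T8,T5] holders={T1,T3}
Step 15: signal(T1) -> count=0 queue=[T6,T7,T2,T8,T5] holders={T3,T4}
Step 16: wait(T1) -> count=0 queue=[T6,T7,T2,T8,T5,T1] holders={T3,T4}
Step 17: signal(T3) -> count=0 queue=[T7,T2,T8,T5,T1] holders={T4,T6}
Step 18: wait(T3) -> count=0 queue=[T7,T2,T8,T5,T1,T3] holders={T4,T6}
Step 19: signal(T6) -> count=0 queue=[T2,T8,T5,T1,T3] holders={T4,T7}
Final holders: T4,T7

Answer: T4,T7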